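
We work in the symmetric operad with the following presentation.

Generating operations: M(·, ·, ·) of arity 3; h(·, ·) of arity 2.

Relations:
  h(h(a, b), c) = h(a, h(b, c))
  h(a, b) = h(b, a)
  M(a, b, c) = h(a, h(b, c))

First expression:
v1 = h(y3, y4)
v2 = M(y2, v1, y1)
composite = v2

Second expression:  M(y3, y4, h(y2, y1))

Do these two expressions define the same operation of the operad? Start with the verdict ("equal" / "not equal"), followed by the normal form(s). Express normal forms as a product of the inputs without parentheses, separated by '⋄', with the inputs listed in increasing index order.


The first composite normalizes to y1 ⋄ y2 ⋄ y3 ⋄ y4
The second composite normalizes to y1 ⋄ y2 ⋄ y3 ⋄ y4
One common form — equal.

equal — both sides give y1 ⋄ y2 ⋄ y3 ⋄ y4


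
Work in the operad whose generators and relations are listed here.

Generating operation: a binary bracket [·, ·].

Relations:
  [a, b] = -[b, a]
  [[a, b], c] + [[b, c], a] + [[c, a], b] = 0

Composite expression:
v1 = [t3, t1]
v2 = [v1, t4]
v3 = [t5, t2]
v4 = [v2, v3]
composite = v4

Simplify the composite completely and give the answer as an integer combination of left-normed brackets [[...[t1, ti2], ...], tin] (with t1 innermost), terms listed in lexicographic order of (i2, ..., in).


[[[[t1, t3], t4], t2], t5] - [[[[t1, t3], t4], t5], t2]

Antisymmetry and Jacobi reduce to t1-anchored left-normed brackets.
Composite bracket: [[[t3, t1], t4], [t5, t2]]
The bracket unfolds into 16 signed words via [a, b] = ab - ba (2^4 = 16).
Collect the words opening with t1:
  from t1t3t4t2t5, sign +1: term +[[[[t1, t3], t4], t2], t5]
  from t1t3t4t5t2, sign -1: term -[[[[t1, t3], t4], t5], t2]


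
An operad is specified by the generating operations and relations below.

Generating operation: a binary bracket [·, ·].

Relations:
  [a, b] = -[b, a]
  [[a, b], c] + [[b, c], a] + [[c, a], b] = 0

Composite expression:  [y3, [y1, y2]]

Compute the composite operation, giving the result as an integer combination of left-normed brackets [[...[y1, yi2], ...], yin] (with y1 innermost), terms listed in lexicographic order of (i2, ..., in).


-[[y1, y2], y3]

A multilinear Lie element is pinned by y1-initial words (y1 innermost).
Composite bracket: [y3, [y1, y2]]
Each bracket splits as ab - ba, giving 4 signed words (2^2 = 4).
Only words starting with y1 matter:
  y1y2y3 (sign -1) contributes -[[y1, y2], y3]


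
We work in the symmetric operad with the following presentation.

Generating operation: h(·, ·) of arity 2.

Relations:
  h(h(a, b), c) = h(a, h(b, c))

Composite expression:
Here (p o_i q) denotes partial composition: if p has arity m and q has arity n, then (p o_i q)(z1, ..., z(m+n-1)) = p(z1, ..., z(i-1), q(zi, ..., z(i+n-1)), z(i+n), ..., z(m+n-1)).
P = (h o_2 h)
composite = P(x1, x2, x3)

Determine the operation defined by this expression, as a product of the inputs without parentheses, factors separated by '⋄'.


x1 ⋄ x2 ⋄ x3


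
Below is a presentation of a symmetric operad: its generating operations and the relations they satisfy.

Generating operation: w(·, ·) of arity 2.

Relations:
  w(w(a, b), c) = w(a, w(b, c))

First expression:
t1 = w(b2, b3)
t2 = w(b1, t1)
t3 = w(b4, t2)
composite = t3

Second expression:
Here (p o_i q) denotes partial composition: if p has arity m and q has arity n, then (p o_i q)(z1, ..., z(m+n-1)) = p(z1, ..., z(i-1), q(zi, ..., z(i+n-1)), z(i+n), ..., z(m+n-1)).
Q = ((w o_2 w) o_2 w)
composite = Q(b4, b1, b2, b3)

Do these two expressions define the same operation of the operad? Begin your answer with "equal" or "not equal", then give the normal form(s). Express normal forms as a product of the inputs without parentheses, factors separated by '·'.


equal — both sides give b4 · b1 · b2 · b3

The first composite normalizes to b4 · b1 · b2 · b3
The second composite normalizes to b4 · b1 · b2 · b3
Same normal form: equal.


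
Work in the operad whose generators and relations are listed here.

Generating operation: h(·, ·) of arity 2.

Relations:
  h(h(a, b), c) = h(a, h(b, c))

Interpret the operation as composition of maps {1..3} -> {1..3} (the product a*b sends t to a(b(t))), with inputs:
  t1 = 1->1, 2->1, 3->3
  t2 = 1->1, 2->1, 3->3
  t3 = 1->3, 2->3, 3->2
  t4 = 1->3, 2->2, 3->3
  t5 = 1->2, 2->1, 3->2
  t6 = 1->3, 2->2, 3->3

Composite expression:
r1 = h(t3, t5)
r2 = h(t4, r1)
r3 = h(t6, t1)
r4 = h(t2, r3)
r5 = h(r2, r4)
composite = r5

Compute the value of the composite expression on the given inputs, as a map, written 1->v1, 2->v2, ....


1->3, 2->3, 3->3

h(t3, t5) = 1->3, 2->3, 3->3
h(t4, h(t3, t5)) = 1->3, 2->3, 3->3
h(t6, t1) = 1->3, 2->3, 3->3
h(t2, h(t6, t1)) = 1->3, 2->3, 3->3
h(h(t4, h(t3, t5)), h(t2, h(t6, t1))) = 1->3, 2->3, 3->3


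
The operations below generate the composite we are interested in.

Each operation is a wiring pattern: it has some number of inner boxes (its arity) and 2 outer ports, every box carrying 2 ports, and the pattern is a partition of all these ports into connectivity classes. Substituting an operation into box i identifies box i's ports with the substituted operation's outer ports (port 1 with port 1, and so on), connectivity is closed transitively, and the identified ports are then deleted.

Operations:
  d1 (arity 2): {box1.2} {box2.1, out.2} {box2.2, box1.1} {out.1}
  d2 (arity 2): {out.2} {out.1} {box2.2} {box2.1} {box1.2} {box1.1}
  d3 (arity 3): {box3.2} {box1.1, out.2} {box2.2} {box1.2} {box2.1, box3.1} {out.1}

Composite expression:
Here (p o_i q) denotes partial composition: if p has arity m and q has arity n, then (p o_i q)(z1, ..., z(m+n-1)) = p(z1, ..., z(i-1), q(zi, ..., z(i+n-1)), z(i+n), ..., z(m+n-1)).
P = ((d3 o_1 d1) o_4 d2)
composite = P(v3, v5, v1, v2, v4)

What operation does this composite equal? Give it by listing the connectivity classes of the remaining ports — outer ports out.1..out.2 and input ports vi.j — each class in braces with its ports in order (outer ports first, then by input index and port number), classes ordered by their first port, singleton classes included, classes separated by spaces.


Substituting into d3 glues patterns; closure does the rest.
d1 over (v3, v5) gives {out.1} {out.2, v5.1} {v3.1, v5.2} {v3.2}, out.j being that stage's outer ports
d2 over (v2, v4) gives {out.1} {out.2} {v2.1} {v2.2} {v4.1} {v4.2}, out.j being that stage's outer ports
d3 over (v3, v5, v1, v2, v4) gives {out.1} {out.2} {v1.1} {v1.2} {v2.1} {v2.2} {v3.1, v5.2} {v3.2} {v4.1} {v4.2} {v5.1}, out.j being that stage's outer ports

{out.1} {out.2} {v1.1} {v1.2} {v2.1} {v2.2} {v3.1, v5.2} {v3.2} {v4.1} {v4.2} {v5.1}


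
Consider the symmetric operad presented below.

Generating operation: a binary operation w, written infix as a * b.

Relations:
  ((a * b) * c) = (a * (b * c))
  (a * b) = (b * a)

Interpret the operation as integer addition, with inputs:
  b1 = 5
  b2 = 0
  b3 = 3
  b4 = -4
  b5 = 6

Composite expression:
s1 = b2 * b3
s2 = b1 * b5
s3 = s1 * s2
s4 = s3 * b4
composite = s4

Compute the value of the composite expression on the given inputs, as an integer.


(b2 * b3) = 3
(b1 * b5) = 11
((b2 * b3) * (b1 * b5)) = 14
(((b2 * b3) * (b1 * b5)) * b4) = 10

10


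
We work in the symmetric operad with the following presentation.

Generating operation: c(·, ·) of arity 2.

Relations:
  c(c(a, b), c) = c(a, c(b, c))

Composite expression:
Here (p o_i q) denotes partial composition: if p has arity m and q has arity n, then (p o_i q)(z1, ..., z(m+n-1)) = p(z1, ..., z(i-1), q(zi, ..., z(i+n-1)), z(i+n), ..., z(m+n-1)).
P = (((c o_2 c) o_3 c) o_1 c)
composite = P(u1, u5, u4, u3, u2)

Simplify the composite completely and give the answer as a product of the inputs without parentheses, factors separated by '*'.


u1 * u5 * u4 * u3 * u2

Associativity of c dissolves the nesting; only the u-input order survives.
c(u1, u5) spells out as u1 * u5
c(u3, u2) spells out as u3 * u2
c(u4, c(u3, u2)) spells out as u4 * u3 * u2
c(c(u1, u5), c(u4, c(u3, u2))) spells out as u1 * u5 * u4 * u3 * u2


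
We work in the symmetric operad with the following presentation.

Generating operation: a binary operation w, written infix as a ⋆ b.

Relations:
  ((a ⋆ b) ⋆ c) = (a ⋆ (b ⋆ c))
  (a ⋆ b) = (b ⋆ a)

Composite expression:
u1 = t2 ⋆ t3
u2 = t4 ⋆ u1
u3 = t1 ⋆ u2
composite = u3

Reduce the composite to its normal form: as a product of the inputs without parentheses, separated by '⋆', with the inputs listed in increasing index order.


t1 ⋆ t2 ⋆ t3 ⋆ t4

Reordering under w is free, so list the t-inputs canonically.
(t2 ⋆ t3) collapses to t2 ⋆ t3
(t4 ⋆ (t2 ⋆ t3)) collapses to t4 ⋆ t2 ⋆ t3
(t1 ⋆ (t4 ⋆ (t2 ⋆ t3))) collapses to t1 ⋆ t4 ⋆ t2 ⋆ t3
commutativity sorts the factors: t1 ⋆ t2 ⋆ t3 ⋆ t4


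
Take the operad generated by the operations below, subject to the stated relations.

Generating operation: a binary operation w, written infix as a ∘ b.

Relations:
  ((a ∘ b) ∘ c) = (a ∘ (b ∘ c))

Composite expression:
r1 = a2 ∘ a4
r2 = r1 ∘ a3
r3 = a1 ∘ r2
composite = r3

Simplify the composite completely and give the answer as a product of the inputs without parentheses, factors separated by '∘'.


a1 ∘ a2 ∘ a4 ∘ a3

Under associativity of w, the answer is the a's in reading order.
(a2 ∘ a4) spells out as a2 ∘ a4
((a2 ∘ a4) ∘ a3) spells out as a2 ∘ a4 ∘ a3
(a1 ∘ ((a2 ∘ a4) ∘ a3)) spells out as a1 ∘ a2 ∘ a4 ∘ a3


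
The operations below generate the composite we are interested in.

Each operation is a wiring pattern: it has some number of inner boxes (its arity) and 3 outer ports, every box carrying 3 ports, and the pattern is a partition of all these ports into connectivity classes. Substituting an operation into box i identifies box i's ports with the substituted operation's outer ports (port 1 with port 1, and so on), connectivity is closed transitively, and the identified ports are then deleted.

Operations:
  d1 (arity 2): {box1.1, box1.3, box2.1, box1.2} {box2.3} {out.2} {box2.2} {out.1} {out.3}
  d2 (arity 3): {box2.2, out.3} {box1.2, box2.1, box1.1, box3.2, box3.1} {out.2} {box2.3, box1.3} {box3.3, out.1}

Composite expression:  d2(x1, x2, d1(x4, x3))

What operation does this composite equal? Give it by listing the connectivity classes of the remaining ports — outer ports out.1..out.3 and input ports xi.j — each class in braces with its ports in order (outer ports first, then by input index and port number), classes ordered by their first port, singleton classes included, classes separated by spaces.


{out.1} {out.2} {out.3, x2.2} {x1.1, x1.2, x2.1} {x1.3, x2.3} {x3.1, x4.1, x4.2, x4.3} {x3.2} {x3.3}

Reachability decides: close wires over d2-identified ports.
d1 over (x4, x3) gives {out.1} {out.2} {out.3} {x3.1, x4.1, x4.2, x4.3} {x3.2} {x3.3}, out.j being that stage's outer ports
d2 over (x1, x2, x4, x3) gives {out.1} {out.2} {out.3, x2.2} {x1.1, x1.2, x2.1} {x1.3, x2.3} {x3.1, x4.1, x4.2, x4.3} {x3.2} {x3.3}, out.j being that stage's outer ports


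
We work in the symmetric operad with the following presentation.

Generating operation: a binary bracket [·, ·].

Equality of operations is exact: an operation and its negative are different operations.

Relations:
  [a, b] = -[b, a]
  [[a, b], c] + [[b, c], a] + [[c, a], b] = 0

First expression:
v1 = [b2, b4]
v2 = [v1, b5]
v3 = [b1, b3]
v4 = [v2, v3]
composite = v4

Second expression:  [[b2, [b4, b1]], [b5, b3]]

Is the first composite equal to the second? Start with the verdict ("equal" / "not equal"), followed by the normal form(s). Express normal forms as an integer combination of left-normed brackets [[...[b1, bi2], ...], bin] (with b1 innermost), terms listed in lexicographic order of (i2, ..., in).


not equal; first: -[[[[b1, b3], b2], b4], b5] + [[[[b1, b3], b4], b2], b5] + [[[[b1, b3], b5], b2], b4] - [[[[b1, b3], b5], b4], b2]; second: -[[[[b1, b4], b2], b3], b5] + [[[[b1, b4], b2], b5], b3]

The first expression, normalized: -[[[[b1, b3], b2], b4], b5] + [[[[b1, b3], b4], b2], b5] + [[[[b1, b3], b5], b2], b4] - [[[[b1, b3], b5], b4], b2]
The second expression, normalized: -[[[[b1, b4], b2], b3], b5] + [[[[b1, b4], b2], b5], b3]
The normal forms differ: not equal.


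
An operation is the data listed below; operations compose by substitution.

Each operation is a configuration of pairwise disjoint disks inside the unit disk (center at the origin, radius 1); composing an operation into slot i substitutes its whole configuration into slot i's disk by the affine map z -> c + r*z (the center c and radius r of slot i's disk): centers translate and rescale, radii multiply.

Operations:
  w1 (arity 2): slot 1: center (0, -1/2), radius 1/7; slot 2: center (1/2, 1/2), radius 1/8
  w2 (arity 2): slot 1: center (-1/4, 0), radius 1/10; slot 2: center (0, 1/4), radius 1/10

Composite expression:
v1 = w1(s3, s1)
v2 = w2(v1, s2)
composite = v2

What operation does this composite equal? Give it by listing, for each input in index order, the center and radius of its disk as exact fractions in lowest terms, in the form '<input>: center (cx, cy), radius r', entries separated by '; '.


Only the slot chain above each s matters under w2; compose those maps.
input s3: composing its 2 substitution steps yields center (-1/4, -1/20), radius 1/70
input s1: composing its 2 substitution steps yields center (-1/5, 1/20), radius 1/80
input s2: composing its 1 substitution step yields center (0, 1/4), radius 1/10

s1: center (-1/5, 1/20), radius 1/80; s2: center (0, 1/4), radius 1/10; s3: center (-1/4, -1/20), radius 1/70


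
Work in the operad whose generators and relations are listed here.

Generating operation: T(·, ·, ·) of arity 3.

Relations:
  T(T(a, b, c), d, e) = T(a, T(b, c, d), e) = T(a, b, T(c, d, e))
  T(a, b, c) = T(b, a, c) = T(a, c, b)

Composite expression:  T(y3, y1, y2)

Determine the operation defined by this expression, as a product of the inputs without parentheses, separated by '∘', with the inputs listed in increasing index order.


y1 ∘ y2 ∘ y3

Reordering under T is free, so list the y-inputs canonically.
T(y3, y1, y2) reduces to y3 ∘ y1 ∘ y2
reordering the factors by index: y1 ∘ y2 ∘ y3


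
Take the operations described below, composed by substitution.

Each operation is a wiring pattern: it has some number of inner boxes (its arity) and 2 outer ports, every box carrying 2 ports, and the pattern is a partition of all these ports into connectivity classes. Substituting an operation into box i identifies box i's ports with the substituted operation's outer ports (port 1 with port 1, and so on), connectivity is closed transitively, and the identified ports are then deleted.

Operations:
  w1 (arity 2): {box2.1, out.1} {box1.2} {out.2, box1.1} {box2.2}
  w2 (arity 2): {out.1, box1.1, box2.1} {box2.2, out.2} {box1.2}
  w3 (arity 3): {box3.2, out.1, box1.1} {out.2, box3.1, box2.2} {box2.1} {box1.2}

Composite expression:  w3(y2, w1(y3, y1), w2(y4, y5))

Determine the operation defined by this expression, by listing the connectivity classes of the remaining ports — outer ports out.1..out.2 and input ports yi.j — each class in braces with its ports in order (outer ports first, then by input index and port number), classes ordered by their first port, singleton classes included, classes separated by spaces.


{out.1, y2.1, y5.2} {out.2, y3.1, y4.1, y5.1} {y1.1} {y1.2} {y2.2} {y3.2} {y4.2}

Substituting into w3 glues patterns; closure does the rest.
the subtree at w1 composes to {out.1, y1.1} {out.2, y3.1} {y1.2} {y3.2} on (y3, y1); out.j = own outer ports
the subtree at w2 composes to {out.1, y4.1, y5.1} {out.2, y5.2} {y4.2} on (y4, y5); out.j = own outer ports
the subtree at w3 composes to {out.1, y2.1, y5.2} {out.2, y3.1, y4.1, y5.1} {y1.1} {y1.2} {y2.2} {y3.2} {y4.2} on (y2, y3, y1, y4, y5); out.j = own outer ports


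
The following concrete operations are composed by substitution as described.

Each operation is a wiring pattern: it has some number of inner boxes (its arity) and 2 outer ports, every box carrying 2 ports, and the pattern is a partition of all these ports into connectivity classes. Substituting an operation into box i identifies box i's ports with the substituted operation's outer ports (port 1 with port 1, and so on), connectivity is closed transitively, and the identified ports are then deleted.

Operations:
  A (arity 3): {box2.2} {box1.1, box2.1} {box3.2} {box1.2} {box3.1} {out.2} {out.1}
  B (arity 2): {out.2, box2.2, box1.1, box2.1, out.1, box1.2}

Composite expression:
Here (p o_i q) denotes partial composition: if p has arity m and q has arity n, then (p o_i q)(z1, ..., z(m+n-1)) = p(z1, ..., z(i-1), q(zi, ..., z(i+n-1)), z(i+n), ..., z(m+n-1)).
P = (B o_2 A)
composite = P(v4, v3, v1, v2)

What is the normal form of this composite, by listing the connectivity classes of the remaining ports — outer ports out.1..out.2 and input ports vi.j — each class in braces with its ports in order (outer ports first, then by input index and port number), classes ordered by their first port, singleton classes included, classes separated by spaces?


{out.1, out.2, v4.1, v4.2} {v1.1, v3.1} {v1.2} {v2.1} {v2.2} {v3.2}

Connectivity passes through glued B-boundaries; trace each wire chain.
after A, the pattern on (v3, v1, v2) reads {out.1} {out.2} {v1.1, v3.1} {v1.2} {v2.1} {v2.2} {v3.2} (out.j = its outer ports)
after B, the pattern on (v4, v3, v1, v2) reads {out.1, out.2, v4.1, v4.2} {v1.1, v3.1} {v1.2} {v2.1} {v2.2} {v3.2} (out.j = its outer ports)


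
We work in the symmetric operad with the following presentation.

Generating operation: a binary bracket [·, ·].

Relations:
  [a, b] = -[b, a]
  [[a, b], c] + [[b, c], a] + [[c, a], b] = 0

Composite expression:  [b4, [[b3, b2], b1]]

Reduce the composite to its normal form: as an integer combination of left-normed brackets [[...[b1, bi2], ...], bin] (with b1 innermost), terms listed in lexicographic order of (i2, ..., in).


Left-normed coefficients sit on the b1-initial expansion words.
Composite bracket: [b4, [[b3, b2], b1]]
Applying ab - ba throughout gives 8 signed words (2^3 = 8).
Coefficients come from the b1-initial words:
  from b1b2b3b4, sign -1: term -[[[b1, b2], b3], b4]
  from b1b3b2b4, sign +1: term +[[[b1, b3], b2], b4]

-[[[b1, b2], b3], b4] + [[[b1, b3], b2], b4]


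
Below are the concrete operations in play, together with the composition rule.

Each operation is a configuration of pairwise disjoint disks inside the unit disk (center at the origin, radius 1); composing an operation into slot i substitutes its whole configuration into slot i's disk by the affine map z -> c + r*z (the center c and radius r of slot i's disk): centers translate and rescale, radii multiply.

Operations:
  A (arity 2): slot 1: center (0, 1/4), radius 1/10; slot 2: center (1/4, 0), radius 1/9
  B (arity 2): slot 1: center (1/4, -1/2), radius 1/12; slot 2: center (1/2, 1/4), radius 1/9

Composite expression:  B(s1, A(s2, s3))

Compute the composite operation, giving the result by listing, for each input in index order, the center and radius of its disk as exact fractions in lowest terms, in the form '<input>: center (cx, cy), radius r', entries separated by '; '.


s1: center (1/4, -1/2), radius 1/12; s2: center (1/2, 5/18), radius 1/90; s3: center (19/36, 1/4), radius 1/81

Below B, radii multiply path by path; the s-disk centers shift.
s1 passes through 1 substitution, ending at center (1/4, -1/2), radius 1/12
s2 passes through 2 substitutions, ending at center (1/2, 5/18), radius 1/90
s3 passes through 2 substitutions, ending at center (19/36, 1/4), radius 1/81


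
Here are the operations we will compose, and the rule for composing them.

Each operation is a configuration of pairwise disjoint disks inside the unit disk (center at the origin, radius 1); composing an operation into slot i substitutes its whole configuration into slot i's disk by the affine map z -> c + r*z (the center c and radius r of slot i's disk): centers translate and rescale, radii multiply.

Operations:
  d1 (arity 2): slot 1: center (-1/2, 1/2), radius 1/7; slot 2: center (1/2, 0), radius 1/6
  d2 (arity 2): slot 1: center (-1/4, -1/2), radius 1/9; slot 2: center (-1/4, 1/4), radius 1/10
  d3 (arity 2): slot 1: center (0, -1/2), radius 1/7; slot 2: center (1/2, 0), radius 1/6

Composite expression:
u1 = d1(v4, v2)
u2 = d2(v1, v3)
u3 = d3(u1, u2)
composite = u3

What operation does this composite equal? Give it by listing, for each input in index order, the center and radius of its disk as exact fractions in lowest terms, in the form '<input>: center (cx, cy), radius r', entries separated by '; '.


v1: center (11/24, -1/12), radius 1/54; v2: center (1/14, -1/2), radius 1/42; v3: center (11/24, 1/24), radius 1/60; v4: center (-1/14, -3/7), radius 1/49


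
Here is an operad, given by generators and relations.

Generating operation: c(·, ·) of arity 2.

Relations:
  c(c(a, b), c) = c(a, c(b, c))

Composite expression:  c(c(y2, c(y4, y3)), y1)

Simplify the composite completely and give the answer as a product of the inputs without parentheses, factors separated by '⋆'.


y2 ⋆ y4 ⋆ y3 ⋆ y1


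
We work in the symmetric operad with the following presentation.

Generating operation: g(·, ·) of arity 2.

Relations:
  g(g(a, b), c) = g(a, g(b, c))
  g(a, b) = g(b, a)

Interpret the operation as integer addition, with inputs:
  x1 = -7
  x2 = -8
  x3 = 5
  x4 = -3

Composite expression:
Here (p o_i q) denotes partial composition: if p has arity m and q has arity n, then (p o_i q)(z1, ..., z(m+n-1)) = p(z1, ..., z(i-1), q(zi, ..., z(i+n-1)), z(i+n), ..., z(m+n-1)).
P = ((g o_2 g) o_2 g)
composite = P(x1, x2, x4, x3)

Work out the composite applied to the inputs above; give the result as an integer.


-13

g(x2, x4) = -11
g(g(x2, x4), x3) = -6
g(x1, g(g(x2, x4), x3)) = -13


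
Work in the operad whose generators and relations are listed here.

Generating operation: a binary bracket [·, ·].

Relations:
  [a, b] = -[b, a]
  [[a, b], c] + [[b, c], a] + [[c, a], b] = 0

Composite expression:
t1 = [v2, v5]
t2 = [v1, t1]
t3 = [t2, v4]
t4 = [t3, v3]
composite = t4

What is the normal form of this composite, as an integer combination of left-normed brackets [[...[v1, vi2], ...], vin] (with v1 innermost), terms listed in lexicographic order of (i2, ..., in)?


Skip Jacobi rewriting: expand, keep v1-initial words, read off terms.
Composite bracket: [[[v1, [v2, v5]], v4], v3]
Expanding via [a, b] = ab - ba: 16 signed words (2^4 = 16).
Collect the words opening with v1:
  v1v2v5v4v3 appears with sign +1, giving the term +[[[[v1, v2], v5], v4], v3]
  v1v5v2v4v3 appears with sign -1, giving the term -[[[[v1, v5], v2], v4], v3]

[[[[v1, v2], v5], v4], v3] - [[[[v1, v5], v2], v4], v3]


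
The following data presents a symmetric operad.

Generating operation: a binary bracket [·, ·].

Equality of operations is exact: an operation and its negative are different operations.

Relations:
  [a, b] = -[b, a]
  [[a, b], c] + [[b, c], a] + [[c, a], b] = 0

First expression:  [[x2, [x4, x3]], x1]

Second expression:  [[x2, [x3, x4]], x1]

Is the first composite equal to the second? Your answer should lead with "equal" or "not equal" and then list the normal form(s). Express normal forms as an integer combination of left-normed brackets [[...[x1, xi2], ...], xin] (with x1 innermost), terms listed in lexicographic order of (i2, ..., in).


not equal; the first gives [[[x1, x2], x3], x4] - [[[x1, x2], x4], x3] - [[[x1, x3], x4], x2] + [[[x1, x4], x3], x2] and the second -[[[x1, x2], x3], x4] + [[[x1, x2], x4], x3] + [[[x1, x3], x4], x2] - [[[x1, x4], x3], x2]

The first expression reduces to [[[x1, x2], x3], x4] - [[[x1, x2], x4], x3] - [[[x1, x3], x4], x2] + [[[x1, x4], x3], x2]
The second expression reduces to -[[[x1, x2], x3], x4] + [[[x1, x2], x4], x3] + [[[x1, x3], x4], x2] - [[[x1, x4], x3], x2]
They disagree, so not equal.


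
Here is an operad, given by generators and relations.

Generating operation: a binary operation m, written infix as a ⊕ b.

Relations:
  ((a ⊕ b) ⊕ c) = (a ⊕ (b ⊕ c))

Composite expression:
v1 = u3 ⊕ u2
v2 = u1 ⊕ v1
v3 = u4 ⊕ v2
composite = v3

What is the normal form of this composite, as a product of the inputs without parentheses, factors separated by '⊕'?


Key point: m is associative — brackets drop, the u-order remains.
(u3 ⊕ u2) linearizes to u3 ⊕ u2
(u1 ⊕ (u3 ⊕ u2)) linearizes to u1 ⊕ u3 ⊕ u2
(u4 ⊕ (u1 ⊕ (u3 ⊕ u2))) linearizes to u4 ⊕ u1 ⊕ u3 ⊕ u2

u4 ⊕ u1 ⊕ u3 ⊕ u2


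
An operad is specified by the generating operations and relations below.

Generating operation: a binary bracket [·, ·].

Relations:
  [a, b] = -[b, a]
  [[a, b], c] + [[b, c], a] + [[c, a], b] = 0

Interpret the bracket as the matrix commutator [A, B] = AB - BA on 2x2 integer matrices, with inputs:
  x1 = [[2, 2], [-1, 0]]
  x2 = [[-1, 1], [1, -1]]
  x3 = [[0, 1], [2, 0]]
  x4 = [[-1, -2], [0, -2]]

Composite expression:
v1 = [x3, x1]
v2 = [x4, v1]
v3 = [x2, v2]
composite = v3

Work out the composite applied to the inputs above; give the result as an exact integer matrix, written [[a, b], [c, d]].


[x3, x1] = [[-5, -2], [4, 5]]
[x4, [x3, x1]] = [[-8, -22], [-4, 8]]
[x2, [x4, [x3, x1]]] = [[18, 16], [-16, -18]]

[[18, 16], [-16, -18]]


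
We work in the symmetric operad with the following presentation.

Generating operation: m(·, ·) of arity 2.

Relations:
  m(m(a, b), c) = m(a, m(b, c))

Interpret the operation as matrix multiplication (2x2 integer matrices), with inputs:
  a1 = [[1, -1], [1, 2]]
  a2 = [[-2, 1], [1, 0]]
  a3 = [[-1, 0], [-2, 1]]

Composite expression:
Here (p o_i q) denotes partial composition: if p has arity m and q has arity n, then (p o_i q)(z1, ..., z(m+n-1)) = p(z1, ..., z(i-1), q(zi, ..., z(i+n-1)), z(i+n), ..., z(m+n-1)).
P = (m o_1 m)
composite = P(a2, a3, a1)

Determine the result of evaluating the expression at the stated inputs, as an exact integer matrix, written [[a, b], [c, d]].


m(a2, a3) = [[0, 1], [-1, 0]]
m(m(a2, a3), a1) = [[1, 2], [-1, 1]]

[[1, 2], [-1, 1]]


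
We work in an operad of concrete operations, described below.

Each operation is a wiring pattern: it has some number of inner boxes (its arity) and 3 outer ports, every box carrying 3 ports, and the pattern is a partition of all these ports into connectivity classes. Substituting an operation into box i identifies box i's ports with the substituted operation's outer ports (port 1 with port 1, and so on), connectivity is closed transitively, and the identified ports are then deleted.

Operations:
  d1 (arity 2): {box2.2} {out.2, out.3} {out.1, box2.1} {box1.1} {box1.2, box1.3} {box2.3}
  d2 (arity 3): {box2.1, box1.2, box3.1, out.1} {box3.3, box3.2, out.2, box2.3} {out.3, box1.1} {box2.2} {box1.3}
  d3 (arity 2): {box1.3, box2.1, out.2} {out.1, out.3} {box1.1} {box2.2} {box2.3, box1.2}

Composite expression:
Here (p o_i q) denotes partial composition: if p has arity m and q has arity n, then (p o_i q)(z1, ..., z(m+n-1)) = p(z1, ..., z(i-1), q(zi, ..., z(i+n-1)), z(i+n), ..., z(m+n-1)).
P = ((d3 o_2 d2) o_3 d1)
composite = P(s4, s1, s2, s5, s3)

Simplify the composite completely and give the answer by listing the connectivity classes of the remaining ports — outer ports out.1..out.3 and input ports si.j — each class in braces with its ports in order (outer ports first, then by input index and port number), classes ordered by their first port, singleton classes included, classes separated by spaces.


Substituting into d3 glues patterns; closure does the rest.
d1 over (s2, s5) gives {out.1, s5.1} {out.2, out.3} {s2.1} {s2.2, s2.3} {s5.2} {s5.3}, out.j being that stage's outer ports
d2 over (s1, s2, s5, s3) gives {out.1, s1.2, s3.1, s5.1} {out.2, s3.2, s3.3} {out.3, s1.1} {s1.3} {s2.1} {s2.2, s2.3} {s5.2} {s5.3}, out.j being that stage's outer ports
d3 over (s4, s1, s2, s5, s3) gives {out.1, out.3} {out.2, s1.2, s3.1, s4.3, s5.1} {s1.1, s4.2} {s1.3} {s2.1} {s2.2, s2.3} {s3.2, s3.3} {s4.1} {s5.2} {s5.3}, out.j being that stage's outer ports

{out.1, out.3} {out.2, s1.2, s3.1, s4.3, s5.1} {s1.1, s4.2} {s1.3} {s2.1} {s2.2, s2.3} {s3.2, s3.3} {s4.1} {s5.2} {s5.3}


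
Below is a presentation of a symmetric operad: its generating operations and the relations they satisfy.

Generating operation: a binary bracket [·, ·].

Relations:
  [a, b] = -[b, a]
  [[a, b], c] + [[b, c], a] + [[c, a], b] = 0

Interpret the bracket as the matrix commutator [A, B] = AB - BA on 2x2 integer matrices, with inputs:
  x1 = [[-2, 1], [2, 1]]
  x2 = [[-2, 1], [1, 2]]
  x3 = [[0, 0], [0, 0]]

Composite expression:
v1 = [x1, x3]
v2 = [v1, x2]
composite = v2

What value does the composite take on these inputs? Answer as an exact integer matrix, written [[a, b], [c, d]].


[[0, 0], [0, 0]]

[x1, x3] = [[0, 0], [0, 0]]
[[x1, x3], x2] = [[0, 0], [0, 0]]


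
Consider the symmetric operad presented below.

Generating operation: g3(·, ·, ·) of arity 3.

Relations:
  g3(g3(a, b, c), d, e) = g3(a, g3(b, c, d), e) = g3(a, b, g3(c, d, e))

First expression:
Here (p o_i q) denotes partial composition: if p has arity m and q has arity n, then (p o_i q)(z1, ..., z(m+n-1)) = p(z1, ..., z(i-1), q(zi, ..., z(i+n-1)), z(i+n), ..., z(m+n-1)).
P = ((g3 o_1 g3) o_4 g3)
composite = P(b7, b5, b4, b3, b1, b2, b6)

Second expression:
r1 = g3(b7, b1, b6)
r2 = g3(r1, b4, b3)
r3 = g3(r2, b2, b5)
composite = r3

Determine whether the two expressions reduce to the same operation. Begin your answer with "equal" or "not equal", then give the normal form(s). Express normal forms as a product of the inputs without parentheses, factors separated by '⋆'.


not equal; first: b7 ⋆ b5 ⋆ b4 ⋆ b3 ⋆ b1 ⋆ b2 ⋆ b6; second: b7 ⋆ b1 ⋆ b6 ⋆ b4 ⋆ b3 ⋆ b2 ⋆ b5

The first expression reduces to b7 ⋆ b5 ⋆ b4 ⋆ b3 ⋆ b1 ⋆ b2 ⋆ b6
The second expression reduces to b7 ⋆ b1 ⋆ b6 ⋆ b4 ⋆ b3 ⋆ b2 ⋆ b5
They disagree, so not equal.


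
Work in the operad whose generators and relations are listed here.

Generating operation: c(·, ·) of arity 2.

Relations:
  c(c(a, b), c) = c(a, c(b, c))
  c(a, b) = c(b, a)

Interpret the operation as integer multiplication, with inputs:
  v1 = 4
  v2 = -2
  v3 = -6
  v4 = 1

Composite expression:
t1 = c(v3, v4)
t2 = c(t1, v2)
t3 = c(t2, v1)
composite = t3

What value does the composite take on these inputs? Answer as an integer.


48


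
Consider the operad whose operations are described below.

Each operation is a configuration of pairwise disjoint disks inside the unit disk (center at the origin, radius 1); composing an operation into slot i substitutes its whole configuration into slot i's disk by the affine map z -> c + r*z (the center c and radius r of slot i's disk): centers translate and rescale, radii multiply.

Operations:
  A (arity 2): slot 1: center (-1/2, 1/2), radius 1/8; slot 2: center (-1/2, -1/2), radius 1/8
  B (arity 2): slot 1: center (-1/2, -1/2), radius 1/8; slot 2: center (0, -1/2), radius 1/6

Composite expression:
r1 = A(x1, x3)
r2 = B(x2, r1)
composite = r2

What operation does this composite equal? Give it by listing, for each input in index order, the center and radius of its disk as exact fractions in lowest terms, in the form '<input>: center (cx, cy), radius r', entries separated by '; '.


x1: center (-1/12, -5/12), radius 1/48; x2: center (-1/2, -1/2), radius 1/8; x3: center (-1/12, -7/12), radius 1/48


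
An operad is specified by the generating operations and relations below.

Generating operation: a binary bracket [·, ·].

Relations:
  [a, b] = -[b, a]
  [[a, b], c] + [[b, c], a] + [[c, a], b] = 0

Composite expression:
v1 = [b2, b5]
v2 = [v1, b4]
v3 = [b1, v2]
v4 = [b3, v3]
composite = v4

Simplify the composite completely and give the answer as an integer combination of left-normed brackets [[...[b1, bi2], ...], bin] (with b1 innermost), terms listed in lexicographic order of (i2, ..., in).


-[[[[b1, b2], b5], b4], b3] + [[[[b1, b4], b2], b5], b3] - [[[[b1, b4], b5], b2], b3] + [[[[b1, b5], b2], b4], b3]

In the tensor algebra, words opening b1 carry the b1-anchored form.
Composite bracket: [b3, [b1, [[b2, b5], b4]]]
The bracket unfolds into 16 signed words via [a, b] = ab - ba (2^4 = 16).
Keep just the words that open with b1:
  word b1b2b5b4b3 has sign -1, contributing -[[[[b1, b2], b5], b4], b3]
  word b1b4b2b5b3 has sign +1, contributing +[[[[b1, b4], b2], b5], b3]
  word b1b4b5b2b3 has sign -1, contributing -[[[[b1, b4], b5], b2], b3]
  word b1b5b2b4b3 has sign +1, contributing +[[[[b1, b5], b2], b4], b3]


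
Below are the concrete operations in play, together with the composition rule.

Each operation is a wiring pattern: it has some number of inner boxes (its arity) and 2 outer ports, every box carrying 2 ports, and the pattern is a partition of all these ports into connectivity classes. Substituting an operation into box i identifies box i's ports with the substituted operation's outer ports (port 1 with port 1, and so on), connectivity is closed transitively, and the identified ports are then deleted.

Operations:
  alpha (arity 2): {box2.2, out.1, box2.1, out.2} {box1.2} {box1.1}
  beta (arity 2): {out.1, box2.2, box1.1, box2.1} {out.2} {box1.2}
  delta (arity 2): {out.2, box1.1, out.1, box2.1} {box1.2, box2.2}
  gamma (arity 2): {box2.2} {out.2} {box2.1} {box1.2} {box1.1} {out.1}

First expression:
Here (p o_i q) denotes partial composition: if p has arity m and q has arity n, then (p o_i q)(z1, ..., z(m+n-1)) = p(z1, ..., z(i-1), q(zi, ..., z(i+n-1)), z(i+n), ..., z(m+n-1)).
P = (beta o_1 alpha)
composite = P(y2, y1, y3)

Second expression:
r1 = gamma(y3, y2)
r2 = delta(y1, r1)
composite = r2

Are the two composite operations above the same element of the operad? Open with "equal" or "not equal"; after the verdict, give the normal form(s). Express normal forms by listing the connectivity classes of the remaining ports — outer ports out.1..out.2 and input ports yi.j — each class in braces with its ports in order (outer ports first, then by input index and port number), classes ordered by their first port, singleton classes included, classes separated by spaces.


not equal: they reduce to {out.1, y1.1, y1.2, y3.1, y3.2} {out.2} {y2.1} {y2.2} and {out.1, out.2, y1.1} {y1.2} {y2.1} {y2.2} {y3.1} {y3.2}


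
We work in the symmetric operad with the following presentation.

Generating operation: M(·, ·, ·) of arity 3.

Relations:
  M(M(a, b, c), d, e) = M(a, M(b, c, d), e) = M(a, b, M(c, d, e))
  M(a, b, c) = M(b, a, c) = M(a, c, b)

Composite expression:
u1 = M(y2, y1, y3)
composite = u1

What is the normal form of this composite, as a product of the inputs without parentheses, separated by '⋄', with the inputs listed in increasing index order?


y1 ⋄ y2 ⋄ y3


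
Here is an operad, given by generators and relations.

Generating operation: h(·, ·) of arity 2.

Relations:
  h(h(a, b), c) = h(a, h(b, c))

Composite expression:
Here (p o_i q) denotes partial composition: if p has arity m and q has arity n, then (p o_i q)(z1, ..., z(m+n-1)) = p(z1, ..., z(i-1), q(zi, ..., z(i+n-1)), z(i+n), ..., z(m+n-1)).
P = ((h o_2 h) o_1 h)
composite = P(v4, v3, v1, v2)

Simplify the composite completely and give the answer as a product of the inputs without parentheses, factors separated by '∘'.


The h-tree's shape is irrelevant; the v-reading-order decides.
h(v4, v3) reduces to v4 ∘ v3
h(v1, v2) reduces to v1 ∘ v2
h(h(v4, v3), h(v1, v2)) reduces to v4 ∘ v3 ∘ v1 ∘ v2

v4 ∘ v3 ∘ v1 ∘ v2


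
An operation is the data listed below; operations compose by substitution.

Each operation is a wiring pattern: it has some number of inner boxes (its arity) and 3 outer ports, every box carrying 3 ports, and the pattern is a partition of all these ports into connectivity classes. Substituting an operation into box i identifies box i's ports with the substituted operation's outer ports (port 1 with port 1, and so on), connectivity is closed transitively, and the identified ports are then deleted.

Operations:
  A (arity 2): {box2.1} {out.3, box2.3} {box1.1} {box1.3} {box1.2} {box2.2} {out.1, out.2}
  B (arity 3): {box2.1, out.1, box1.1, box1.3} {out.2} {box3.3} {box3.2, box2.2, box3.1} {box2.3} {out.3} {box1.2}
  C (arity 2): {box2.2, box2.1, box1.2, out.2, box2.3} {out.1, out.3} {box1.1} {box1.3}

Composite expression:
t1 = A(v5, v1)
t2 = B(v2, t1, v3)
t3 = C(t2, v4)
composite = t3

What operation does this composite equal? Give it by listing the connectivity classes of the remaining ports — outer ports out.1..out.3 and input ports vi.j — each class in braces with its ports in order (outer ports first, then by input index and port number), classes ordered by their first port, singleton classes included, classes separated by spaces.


{out.1, out.3} {out.2, v4.1, v4.2, v4.3} {v1.1} {v1.2} {v1.3} {v2.1, v2.3, v3.1, v3.2} {v2.2} {v3.3} {v5.1} {v5.2} {v5.3}

Reachability decides: close wires over C-identified ports.
the subtree at A composes to {out.1, out.2} {out.3, v1.3} {v1.1} {v1.2} {v5.1} {v5.2} {v5.3} on (v5, v1); out.j = own outer ports
the subtree at B composes to {out.1, v2.1, v2.3, v3.1, v3.2} {out.2} {out.3} {v1.1} {v1.2} {v1.3} {v2.2} {v3.3} {v5.1} {v5.2} {v5.3} on (v2, v5, v1, v3); out.j = own outer ports
the subtree at C composes to {out.1, out.3} {out.2, v4.1, v4.2, v4.3} {v1.1} {v1.2} {v1.3} {v2.1, v2.3, v3.1, v3.2} {v2.2} {v3.3} {v5.1} {v5.2} {v5.3} on (v2, v5, v1, v3, v4); out.j = own outer ports


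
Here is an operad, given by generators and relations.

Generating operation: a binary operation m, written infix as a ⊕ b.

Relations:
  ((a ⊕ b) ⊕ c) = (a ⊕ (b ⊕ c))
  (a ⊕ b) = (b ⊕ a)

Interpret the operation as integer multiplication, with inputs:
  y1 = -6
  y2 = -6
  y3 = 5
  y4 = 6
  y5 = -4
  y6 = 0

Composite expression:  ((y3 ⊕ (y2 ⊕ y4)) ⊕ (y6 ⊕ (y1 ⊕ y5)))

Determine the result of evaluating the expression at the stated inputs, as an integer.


0


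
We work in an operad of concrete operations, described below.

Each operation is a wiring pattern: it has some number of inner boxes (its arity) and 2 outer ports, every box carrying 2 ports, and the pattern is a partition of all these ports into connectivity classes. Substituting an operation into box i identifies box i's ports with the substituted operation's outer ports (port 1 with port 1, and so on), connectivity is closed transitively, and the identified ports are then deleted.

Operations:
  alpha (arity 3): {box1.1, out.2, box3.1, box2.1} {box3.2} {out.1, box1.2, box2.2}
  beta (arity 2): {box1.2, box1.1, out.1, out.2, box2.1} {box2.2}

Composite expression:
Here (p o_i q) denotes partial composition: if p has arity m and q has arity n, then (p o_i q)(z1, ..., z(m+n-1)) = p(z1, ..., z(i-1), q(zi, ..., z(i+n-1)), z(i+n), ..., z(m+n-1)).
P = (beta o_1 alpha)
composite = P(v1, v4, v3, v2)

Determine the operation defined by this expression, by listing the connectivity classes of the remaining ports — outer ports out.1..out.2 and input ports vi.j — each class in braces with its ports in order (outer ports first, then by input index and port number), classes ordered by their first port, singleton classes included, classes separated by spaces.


{out.1, out.2, v1.1, v1.2, v2.1, v3.1, v4.1, v4.2} {v2.2} {v3.2}

Treat the ports identified at beta as solder joints: merge, then drop.
through alpha, on inputs (v1, v4, v3): {out.1, v1.2, v4.2} {out.2, v1.1, v3.1, v4.1} {v3.2} (out.j = stage outer ports)
through beta, on inputs (v1, v4, v3, v2): {out.1, out.2, v1.1, v1.2, v2.1, v3.1, v4.1, v4.2} {v2.2} {v3.2} (out.j = stage outer ports)


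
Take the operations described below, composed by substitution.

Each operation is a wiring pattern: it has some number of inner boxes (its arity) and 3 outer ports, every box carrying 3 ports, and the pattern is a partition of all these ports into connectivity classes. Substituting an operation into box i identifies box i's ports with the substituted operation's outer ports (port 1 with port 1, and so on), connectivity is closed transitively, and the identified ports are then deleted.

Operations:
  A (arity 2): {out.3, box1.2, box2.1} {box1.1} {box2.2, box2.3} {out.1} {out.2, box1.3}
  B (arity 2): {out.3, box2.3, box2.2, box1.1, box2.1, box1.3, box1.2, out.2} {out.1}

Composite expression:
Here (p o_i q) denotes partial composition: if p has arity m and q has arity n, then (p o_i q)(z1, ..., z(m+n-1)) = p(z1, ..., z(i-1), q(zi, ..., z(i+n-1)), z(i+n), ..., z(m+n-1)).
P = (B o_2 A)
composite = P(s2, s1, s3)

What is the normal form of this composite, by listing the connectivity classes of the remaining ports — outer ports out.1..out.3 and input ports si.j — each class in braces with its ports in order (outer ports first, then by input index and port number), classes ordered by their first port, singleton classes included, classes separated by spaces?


Two ports join when wires chain via B-identified ports.
A over (s1, s3) gives {out.1} {out.2, s1.3} {out.3, s1.2, s3.1} {s1.1} {s3.2, s3.3}, out.j being that stage's outer ports
B over (s2, s1, s3) gives {out.1} {out.2, out.3, s1.2, s1.3, s2.1, s2.2, s2.3, s3.1} {s1.1} {s3.2, s3.3}, out.j being that stage's outer ports

{out.1} {out.2, out.3, s1.2, s1.3, s2.1, s2.2, s2.3, s3.1} {s1.1} {s3.2, s3.3}
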